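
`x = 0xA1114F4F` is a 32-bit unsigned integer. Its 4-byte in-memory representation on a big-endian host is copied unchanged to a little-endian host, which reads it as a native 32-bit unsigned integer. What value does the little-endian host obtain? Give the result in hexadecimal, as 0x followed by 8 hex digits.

Stored big-endian, the bytes at ascending addresses are A1 11 4F 4F.
Read back as little-endian, the first byte is least significant, giving 0x4F4F11A1.

0x4F4F11A1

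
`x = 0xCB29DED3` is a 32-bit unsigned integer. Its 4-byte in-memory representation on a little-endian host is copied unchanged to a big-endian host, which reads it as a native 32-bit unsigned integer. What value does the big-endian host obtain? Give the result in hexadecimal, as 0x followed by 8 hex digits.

0xD3DE29CB

Stored little-endian, the bytes at ascending addresses are D3 DE 29 CB.
Read back as big-endian, the last byte is least significant, giving 0xD3DE29CB.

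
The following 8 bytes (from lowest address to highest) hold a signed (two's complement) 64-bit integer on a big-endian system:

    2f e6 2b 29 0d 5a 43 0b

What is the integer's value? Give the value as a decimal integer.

3451493619743736587

Big-endian: lowest address holds the most-significant byte.
The bytes are already most-significant first: 0x2FE62B290D5A430B.
0x2FE62B290D5A430B = 3451493619743736587.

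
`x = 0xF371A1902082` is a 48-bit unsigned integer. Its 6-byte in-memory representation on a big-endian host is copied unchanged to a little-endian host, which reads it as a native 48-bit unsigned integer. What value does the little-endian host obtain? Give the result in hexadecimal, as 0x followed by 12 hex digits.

0x822090A171F3

Stored big-endian, the bytes at ascending addresses are F3 71 A1 90 20 82.
Read back as little-endian, the first byte is least significant, giving 0x822090A171F3.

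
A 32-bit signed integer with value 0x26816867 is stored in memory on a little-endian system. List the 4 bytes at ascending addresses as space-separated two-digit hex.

67 68 81 26

Split into bytes (most-significant first): 26 81 68 67.
Little-endian: lowest address holds the least-significant byte.
So at ascending addresses the bytes are 67 68 81 26.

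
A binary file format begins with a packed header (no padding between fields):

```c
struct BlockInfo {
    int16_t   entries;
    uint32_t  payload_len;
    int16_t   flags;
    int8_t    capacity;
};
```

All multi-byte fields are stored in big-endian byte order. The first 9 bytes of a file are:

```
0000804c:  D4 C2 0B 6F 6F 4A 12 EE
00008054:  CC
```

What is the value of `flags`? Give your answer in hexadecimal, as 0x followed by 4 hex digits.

`flags` follows `entries` (2 B), `payload_len` (4 B), so it starts at offset 2 + 4 = 6 and occupies 2 bytes.
Bytes at offsets 6..7: 12 EE.
Big-endian stores the most-significant byte at the lowest address.
The bytes are already most-significant first: 0x12EE.

0x12EE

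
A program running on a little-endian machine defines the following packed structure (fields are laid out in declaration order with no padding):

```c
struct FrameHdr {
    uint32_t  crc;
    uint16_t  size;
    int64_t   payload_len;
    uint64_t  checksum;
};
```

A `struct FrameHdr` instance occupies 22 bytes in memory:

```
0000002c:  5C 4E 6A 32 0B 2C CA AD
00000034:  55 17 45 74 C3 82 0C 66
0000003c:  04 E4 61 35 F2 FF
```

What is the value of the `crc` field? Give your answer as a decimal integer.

`crc` is the first field, at byte offset 0, occupying 4 bytes.
Bytes at offsets 0..3: 5C 4E 6A 32.
Little-endian: lowest address holds the least-significant byte.
Reassemble most-significant byte first: 32 6A 4E 5C → 0x326A4E5C.
0x326A4E5C = 845827676.

845827676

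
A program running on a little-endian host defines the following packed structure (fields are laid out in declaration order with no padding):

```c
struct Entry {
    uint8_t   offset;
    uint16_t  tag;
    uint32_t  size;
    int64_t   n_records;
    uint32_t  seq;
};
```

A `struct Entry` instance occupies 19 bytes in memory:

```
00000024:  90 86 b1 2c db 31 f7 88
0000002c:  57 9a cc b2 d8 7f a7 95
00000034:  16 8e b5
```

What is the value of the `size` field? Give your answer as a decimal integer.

`size` follows `offset` (1 B), `tag` (2 B), so it starts at offset 1 + 2 = 3 and occupies 4 bytes.
Bytes at offsets 3..6: 2C DB 31 F7.
In little-endian order the low byte comes first in memory.
Reassemble most-significant byte first: F7 31 DB 2C → 0xF731DB2C.
0xF731DB2C = 4147239724.

4147239724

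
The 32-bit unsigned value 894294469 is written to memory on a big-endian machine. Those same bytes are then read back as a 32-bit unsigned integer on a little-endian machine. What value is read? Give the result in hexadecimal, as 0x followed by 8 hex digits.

894294469 in 32-bit hexadecimal is 0x354DD9C5.
Stored big-endian, the bytes at ascending addresses are 35 4D D9 C5.
Read back as little-endian, the first byte is least significant, giving 0xC5D94D35.

0xC5D94D35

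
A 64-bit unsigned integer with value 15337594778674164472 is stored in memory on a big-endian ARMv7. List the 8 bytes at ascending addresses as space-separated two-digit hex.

15337594778674164472 in hexadecimal, padded to 64 bits, is 0xD4DA15306BC272F8.
Split into bytes (most-significant first): D4 DA 15 30 6B C2 72 F8.
Big-endian stores the most-significant byte at the lowest address.
So the memory order matches the most-significant-first order: D4 DA 15 30 6B C2 72 F8.

D4 DA 15 30 6B C2 72 F8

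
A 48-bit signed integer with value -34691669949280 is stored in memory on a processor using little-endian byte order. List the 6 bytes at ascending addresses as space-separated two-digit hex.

Two's complement of -34691669949280 in 48 bits: 34691669949280 = 0x1F8D48A9FB60; invert → 0xE072B756049F; add 1 → 0xE072B75604A0.
Split into bytes (most-significant first): E0 72 B7 56 04 A0.
Little-endian: lowest address holds the least-significant byte.
So at ascending addresses the bytes are A0 04 56 B7 72 E0.

A0 04 56 B7 72 E0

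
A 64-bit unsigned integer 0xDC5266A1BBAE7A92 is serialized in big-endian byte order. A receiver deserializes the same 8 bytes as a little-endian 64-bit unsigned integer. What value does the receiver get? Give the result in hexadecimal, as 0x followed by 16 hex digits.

Stored big-endian, the bytes at ascending addresses are DC 52 66 A1 BB AE 7A 92.
Read back as little-endian, the first byte is least significant, giving 0x927AAEBBA16652DC.

0x927AAEBBA16652DC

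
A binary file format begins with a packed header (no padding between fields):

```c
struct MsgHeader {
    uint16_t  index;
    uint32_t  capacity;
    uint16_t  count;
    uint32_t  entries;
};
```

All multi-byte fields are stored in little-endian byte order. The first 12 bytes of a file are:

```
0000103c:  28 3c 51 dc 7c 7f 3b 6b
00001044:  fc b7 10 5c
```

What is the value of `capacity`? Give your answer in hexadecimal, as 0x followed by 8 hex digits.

0x7F7CDC51

`capacity` follows `index` (2 bytes), so it starts at byte offset 2 and occupies 4 bytes.
Bytes at offsets 2..5: 51 DC 7C 7F.
Little-endian: lowest address holds the least-significant byte.
Reassemble most-significant byte first: 7F 7C DC 51 → 0x7F7CDC51.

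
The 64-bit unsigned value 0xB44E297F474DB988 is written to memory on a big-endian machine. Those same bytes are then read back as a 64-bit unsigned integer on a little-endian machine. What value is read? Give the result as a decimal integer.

9851990629321100980

Stored big-endian, the bytes at ascending addresses are B4 4E 29 7F 47 4D B9 88.
Read back as little-endian, the first byte is least significant, giving 0x88B94D477F294EB4.
0x88B94D477F294EB4 = 9851990629321100980.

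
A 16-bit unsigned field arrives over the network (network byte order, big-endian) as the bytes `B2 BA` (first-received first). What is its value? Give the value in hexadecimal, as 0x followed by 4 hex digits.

Big-endian: lowest address holds the most-significant byte.
The bytes are already most-significant first: 0xB2BA.

0xB2BA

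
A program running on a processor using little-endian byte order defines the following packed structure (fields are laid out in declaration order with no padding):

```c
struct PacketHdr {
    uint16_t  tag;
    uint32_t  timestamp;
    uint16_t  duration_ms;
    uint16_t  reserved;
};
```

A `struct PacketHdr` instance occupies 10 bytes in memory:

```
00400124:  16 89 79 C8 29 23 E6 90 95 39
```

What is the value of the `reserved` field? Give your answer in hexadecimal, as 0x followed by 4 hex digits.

`reserved` follows `tag` (2 B), `timestamp` (4 B), `duration_ms` (2 B), so it starts at offset 2 + 4 + 2 = 8 and occupies 2 bytes.
Bytes at offsets 8..9: 95 39.
Little-endian: lowest address holds the least-significant byte.
Reassemble most-significant byte first: 39 95 → 0x3995.

0x3995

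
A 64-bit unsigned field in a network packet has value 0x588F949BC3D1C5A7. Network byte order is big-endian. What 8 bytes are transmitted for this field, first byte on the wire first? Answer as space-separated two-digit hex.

Split into bytes (most-significant first): 58 8F 94 9B C3 D1 C5 A7.
Big-endian: lowest address holds the most-significant byte.
So the memory order matches the most-significant-first order: 58 8F 94 9B C3 D1 C5 A7.

58 8F 94 9B C3 D1 C5 A7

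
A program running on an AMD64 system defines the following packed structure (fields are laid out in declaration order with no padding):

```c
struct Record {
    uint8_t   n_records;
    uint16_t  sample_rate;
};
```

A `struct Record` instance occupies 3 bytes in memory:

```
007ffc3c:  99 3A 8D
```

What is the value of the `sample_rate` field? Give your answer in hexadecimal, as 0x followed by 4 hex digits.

`sample_rate` follows `n_records` (1 byte), so it starts at byte offset 1 and occupies 2 bytes.
Bytes at offsets 1..2: 3A 8D.
Little-endian stores the least-significant byte at the lowest address.
Reassemble most-significant byte first: 8D 3A → 0x8D3A.

0x8D3A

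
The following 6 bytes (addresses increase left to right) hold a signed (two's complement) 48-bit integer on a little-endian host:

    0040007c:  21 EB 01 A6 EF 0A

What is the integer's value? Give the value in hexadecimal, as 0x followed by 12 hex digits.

In little-endian order the low byte comes first in memory.
Reassemble most-significant byte first: 0A EF A6 01 EB 21 → 0x0AEFA601EB21.

0x0AEFA601EB21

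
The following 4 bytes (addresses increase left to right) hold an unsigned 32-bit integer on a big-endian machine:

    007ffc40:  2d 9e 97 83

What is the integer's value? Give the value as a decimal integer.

765368195

In big-endian order the high byte comes first in memory.
The bytes are already most-significant first: 0x2D9E9783.
0x2D9E9783 = 765368195.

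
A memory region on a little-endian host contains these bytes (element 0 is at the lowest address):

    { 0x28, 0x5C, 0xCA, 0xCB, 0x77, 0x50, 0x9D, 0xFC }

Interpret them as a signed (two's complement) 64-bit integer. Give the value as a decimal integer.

-243950329357771736

Little-endian: lowest address holds the least-significant byte.
Reassemble most-significant byte first: FC 9D 50 77 CB CA 5C 28 → 0xFC9D5077CBCA5C28.
Top bit is set, so as a signed 64-bit value this is 0xFC9D5077CBCA5C28 − 2^64 = -243950329357771736.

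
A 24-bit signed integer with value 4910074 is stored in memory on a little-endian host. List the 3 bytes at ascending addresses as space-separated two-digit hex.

4910074 in hexadecimal, padded to 24 bits, is 0x4AEBFA.
Split into bytes (most-significant first): 4A EB FA.
Little-endian stores the least-significant byte at the lowest address.
So at ascending addresses the bytes are FA EB 4A.

FA EB 4A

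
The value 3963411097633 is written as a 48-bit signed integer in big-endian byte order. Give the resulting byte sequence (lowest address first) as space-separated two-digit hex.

3963411097633 in hexadecimal, padded to 48 bits, is 0x039ACDB5E821.
Split into bytes (most-significant first): 03 9A CD B5 E8 21.
Big-endian: lowest address holds the most-significant byte.
So the memory order matches the most-significant-first order: 03 9A CD B5 E8 21.

03 9A CD B5 E8 21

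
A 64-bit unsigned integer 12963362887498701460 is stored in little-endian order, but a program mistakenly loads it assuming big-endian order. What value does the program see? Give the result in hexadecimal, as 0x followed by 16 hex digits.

12963362887498701460 in 64-bit hexadecimal is 0xB3E71DDD03D79A94.
Stored little-endian, the bytes at ascending addresses are 94 9A D7 03 DD 1D E7 B3.
Read back as big-endian, the last byte is least significant, giving 0x949AD703DD1DE7B3.

0x949AD703DD1DE7B3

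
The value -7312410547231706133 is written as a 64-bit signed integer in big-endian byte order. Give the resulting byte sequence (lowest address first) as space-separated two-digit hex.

Two's complement of -7312410547231706133 in 64 bits: 7312410547231706133 = 0x657AE6A65F90CC15; invert → 0x9A851959A06F33EA; add 1 → 0x9A851959A06F33EB.
Split into bytes (most-significant first): 9A 85 19 59 A0 6F 33 EB.
In big-endian order the high byte comes first in memory.
So the memory order matches the most-significant-first order: 9A 85 19 59 A0 6F 33 EB.

9A 85 19 59 A0 6F 33 EB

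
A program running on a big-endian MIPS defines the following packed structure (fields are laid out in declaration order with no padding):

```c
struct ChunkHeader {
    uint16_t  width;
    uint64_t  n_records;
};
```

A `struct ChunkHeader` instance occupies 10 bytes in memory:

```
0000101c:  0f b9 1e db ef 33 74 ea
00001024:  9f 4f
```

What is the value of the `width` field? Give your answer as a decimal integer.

`width` is the first field, at byte offset 0, occupying 2 bytes.
Bytes at offsets 0..1: 0F B9.
Big-endian: lowest address holds the most-significant byte.
The bytes are already most-significant first: 0x0FB9.
0x0FB9 = 4025.

4025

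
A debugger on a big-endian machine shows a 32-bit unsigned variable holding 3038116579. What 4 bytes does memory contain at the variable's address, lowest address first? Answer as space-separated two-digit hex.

B5 15 FA E3

3038116579 in hexadecimal, padded to 32 bits, is 0xB515FAE3.
Split into bytes (most-significant first): B5 15 FA E3.
Big-endian stores the most-significant byte at the lowest address.
So the memory order matches the most-significant-first order: B5 15 FA E3.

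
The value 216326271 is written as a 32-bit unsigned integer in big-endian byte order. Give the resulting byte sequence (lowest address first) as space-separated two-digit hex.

216326271 in hexadecimal, padded to 32 bits, is 0x0CE4E07F.
Split into bytes (most-significant first): 0C E4 E0 7F.
In big-endian order the high byte comes first in memory.
So the memory order matches the most-significant-first order: 0C E4 E0 7F.

0C E4 E0 7F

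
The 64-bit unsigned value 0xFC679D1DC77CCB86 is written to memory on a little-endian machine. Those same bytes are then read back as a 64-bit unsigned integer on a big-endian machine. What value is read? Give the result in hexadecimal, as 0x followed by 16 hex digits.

0x86CB7CC71D9D67FC

Stored little-endian, the bytes at ascending addresses are 86 CB 7C C7 1D 9D 67 FC.
Read back as big-endian, the last byte is least significant, giving 0x86CB7CC71D9D67FC.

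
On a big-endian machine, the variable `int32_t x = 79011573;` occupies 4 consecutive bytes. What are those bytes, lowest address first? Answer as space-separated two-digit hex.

79011573 in hexadecimal, padded to 32 bits, is 0x04B59EF5.
Split into bytes (most-significant first): 04 B5 9E F5.
Big-endian stores the most-significant byte at the lowest address.
So the memory order matches the most-significant-first order: 04 B5 9E F5.

04 B5 9E F5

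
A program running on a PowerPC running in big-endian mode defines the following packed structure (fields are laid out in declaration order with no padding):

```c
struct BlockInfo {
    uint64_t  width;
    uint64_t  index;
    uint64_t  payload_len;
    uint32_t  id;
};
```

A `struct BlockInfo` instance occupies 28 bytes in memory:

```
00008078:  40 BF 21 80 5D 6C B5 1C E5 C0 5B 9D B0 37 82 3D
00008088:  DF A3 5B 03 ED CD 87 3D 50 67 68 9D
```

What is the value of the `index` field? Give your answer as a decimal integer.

`index` follows `width` (8 bytes), so it starts at byte offset 8 and occupies 8 bytes.
Bytes at offsets 8..15: E5 C0 5B 9D B0 37 82 3D.
Big-endian stores the most-significant byte at the lowest address.
The bytes are already most-significant first: 0xE5C05B9DB037823D.
0xE5C05B9DB037823D = 16555332963038364221.

16555332963038364221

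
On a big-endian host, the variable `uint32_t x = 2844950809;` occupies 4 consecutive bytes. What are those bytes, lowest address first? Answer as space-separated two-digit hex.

2844950809 in hexadecimal, padded to 32 bits, is 0xA9928119.
Split into bytes (most-significant first): A9 92 81 19.
In big-endian order the high byte comes first in memory.
So the memory order matches the most-significant-first order: A9 92 81 19.

A9 92 81 19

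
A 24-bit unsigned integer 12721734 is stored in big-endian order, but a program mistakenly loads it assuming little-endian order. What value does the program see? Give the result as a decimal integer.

12721734 in 24-bit hexadecimal is 0xC21E46.
Stored big-endian, the bytes at ascending addresses are C2 1E 46.
Read back as little-endian, the first byte is least significant, giving 0x461EC2.
0x461EC2 = 4595394.

4595394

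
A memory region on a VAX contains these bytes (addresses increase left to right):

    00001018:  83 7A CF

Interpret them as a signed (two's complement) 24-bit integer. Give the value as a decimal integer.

Little-endian stores the least-significant byte at the lowest address.
Reassemble most-significant byte first: CF 7A 83 → 0xCF7A83.
Top bit is set, so as a signed 24-bit value this is 0xCF7A83 − 2^24 = -3179901.

-3179901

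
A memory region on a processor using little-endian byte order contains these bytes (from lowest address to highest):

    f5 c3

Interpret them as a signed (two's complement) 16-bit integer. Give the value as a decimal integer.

Little-endian: lowest address holds the least-significant byte.
Reassemble most-significant byte first: C3 F5 → 0xC3F5.
Top bit is set, so as a signed 16-bit value this is 0xC3F5 − 2^16 = -15371.

-15371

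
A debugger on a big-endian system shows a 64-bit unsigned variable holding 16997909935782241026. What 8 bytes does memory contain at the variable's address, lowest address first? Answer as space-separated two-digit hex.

16997909935782241026 in hexadecimal, padded to 64 bits, is 0xEBE4B5071E622302.
Split into bytes (most-significant first): EB E4 B5 07 1E 62 23 02.
Big-endian: lowest address holds the most-significant byte.
So the memory order matches the most-significant-first order: EB E4 B5 07 1E 62 23 02.

EB E4 B5 07 1E 62 23 02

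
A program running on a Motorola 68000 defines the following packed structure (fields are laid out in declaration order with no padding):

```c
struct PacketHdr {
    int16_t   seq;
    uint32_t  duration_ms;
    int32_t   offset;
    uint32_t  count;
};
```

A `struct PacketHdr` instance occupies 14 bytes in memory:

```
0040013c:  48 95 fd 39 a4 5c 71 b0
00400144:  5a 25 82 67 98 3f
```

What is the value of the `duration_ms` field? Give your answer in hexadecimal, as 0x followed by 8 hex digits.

0xFD39A45C

`duration_ms` follows `seq` (2 bytes), so it starts at byte offset 2 and occupies 4 bytes.
Bytes at offsets 2..5: FD 39 A4 5C.
Big-endian stores the most-significant byte at the lowest address.
The bytes are already most-significant first: 0xFD39A45C.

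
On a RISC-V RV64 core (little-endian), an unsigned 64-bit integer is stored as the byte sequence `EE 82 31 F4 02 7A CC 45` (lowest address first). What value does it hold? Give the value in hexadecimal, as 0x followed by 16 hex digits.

0x45CC7A02F43182EE

Little-endian: lowest address holds the least-significant byte.
Reassemble most-significant byte first: 45 CC 7A 02 F4 31 82 EE → 0x45CC7A02F43182EE.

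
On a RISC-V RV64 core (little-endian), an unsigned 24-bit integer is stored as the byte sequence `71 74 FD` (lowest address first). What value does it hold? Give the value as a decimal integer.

16610417

Little-endian: lowest address holds the least-significant byte.
Reassemble most-significant byte first: FD 74 71 → 0xFD7471.
0xFD7471 = 16610417.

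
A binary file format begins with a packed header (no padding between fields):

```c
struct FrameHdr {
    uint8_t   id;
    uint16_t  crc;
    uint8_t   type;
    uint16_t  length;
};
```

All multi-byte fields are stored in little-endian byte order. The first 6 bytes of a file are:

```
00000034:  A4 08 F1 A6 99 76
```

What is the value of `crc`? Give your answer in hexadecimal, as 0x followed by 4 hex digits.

`crc` follows `id` (1 byte), so it starts at byte offset 1 and occupies 2 bytes.
Bytes at offsets 1..2: 08 F1.
In little-endian order the low byte comes first in memory.
Reassemble most-significant byte first: F1 08 → 0xF108.

0xF108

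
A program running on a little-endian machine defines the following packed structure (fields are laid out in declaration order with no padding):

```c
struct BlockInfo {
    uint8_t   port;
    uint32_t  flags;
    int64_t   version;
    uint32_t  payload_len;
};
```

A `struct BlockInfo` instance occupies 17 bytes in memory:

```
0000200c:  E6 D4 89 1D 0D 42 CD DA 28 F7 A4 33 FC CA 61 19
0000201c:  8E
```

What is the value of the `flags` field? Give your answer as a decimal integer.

220039636

`flags` follows `port` (1 byte), so it starts at byte offset 1 and occupies 4 bytes.
Bytes at offsets 1..4: D4 89 1D 0D.
In little-endian order the low byte comes first in memory.
Reassemble most-significant byte first: 0D 1D 89 D4 → 0x0D1D89D4.
0x0D1D89D4 = 220039636.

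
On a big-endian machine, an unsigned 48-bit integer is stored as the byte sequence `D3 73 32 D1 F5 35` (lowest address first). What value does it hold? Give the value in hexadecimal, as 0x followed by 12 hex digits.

In big-endian order the high byte comes first in memory.
The bytes are already most-significant first: 0xD37332D1F535.

0xD37332D1F535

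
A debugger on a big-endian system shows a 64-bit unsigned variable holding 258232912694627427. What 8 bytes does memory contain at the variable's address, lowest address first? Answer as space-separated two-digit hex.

258232912694627427 in hexadecimal, padded to 64 bits, is 0x03956D77467A4C63.
Split into bytes (most-significant first): 03 95 6D 77 46 7A 4C 63.
Big-endian: lowest address holds the most-significant byte.
So the memory order matches the most-significant-first order: 03 95 6D 77 46 7A 4C 63.

03 95 6D 77 46 7A 4C 63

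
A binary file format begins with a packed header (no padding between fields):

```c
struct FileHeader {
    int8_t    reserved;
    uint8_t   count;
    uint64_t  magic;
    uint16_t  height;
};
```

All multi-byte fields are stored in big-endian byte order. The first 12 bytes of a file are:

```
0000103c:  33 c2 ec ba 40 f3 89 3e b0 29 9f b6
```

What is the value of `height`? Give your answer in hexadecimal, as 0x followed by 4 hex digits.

`height` follows `reserved` (1 B), `count` (1 B), `magic` (8 B), so it starts at offset 1 + 1 + 8 = 10 and occupies 2 bytes.
Bytes at offsets 10..11: 9F B6.
Big-endian stores the most-significant byte at the lowest address.
The bytes are already most-significant first: 0x9FB6.

0x9FB6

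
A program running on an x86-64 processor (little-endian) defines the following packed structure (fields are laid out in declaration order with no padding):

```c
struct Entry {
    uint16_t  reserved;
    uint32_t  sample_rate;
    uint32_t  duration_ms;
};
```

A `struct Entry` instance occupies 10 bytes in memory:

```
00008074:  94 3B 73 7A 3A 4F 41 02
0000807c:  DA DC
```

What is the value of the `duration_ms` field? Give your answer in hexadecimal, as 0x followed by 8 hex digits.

0xDCDA0241

`duration_ms` follows `reserved` (2 B), `sample_rate` (4 B), so it starts at offset 2 + 4 = 6 and occupies 4 bytes.
Bytes at offsets 6..9: 41 02 DA DC.
Little-endian: lowest address holds the least-significant byte.
Reassemble most-significant byte first: DC DA 02 41 → 0xDCDA0241.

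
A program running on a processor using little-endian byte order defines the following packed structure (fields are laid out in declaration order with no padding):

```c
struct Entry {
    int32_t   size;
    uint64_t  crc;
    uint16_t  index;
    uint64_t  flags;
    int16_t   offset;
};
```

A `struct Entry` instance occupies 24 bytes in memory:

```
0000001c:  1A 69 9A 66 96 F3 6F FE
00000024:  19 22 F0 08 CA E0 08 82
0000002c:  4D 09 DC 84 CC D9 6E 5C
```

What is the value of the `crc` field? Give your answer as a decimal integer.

644052241752257430

`crc` follows `size` (4 bytes), so it starts at byte offset 4 and occupies 8 bytes.
Bytes at offsets 4..11: 96 F3 6F FE 19 22 F0 08.
Little-endian: lowest address holds the least-significant byte.
Reassemble most-significant byte first: 08 F0 22 19 FE 6F F3 96 → 0x08F02219FE6FF396.
0x08F02219FE6FF396 = 644052241752257430.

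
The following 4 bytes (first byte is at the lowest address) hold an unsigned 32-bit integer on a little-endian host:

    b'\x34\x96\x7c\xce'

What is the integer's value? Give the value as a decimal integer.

In little-endian order the low byte comes first in memory.
Reassemble most-significant byte first: CE 7C 96 34 → 0xCE7C9634.
0xCE7C9634 = 3464271412.

3464271412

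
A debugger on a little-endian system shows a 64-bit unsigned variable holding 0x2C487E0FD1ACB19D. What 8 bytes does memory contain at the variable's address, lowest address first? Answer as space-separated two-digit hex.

Split into bytes (most-significant first): 2C 48 7E 0F D1 AC B1 9D.
Little-endian stores the least-significant byte at the lowest address.
So at ascending addresses the bytes are 9D B1 AC D1 0F 7E 48 2C.

9D B1 AC D1 0F 7E 48 2C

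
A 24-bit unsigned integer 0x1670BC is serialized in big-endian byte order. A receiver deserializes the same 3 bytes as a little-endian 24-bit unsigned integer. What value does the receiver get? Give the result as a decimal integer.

Stored big-endian, the bytes at ascending addresses are 16 70 BC.
Read back as little-endian, the first byte is least significant, giving 0xBC7016.
0xBC7016 = 12349462.

12349462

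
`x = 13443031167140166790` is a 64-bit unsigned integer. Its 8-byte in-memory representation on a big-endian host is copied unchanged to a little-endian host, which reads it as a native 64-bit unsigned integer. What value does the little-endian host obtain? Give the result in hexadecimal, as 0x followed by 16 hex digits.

0x86FCE44D9F3D8FBA

13443031167140166790 in 64-bit hexadecimal is 0xBA8F3D9F4DE4FC86.
Stored big-endian, the bytes at ascending addresses are BA 8F 3D 9F 4D E4 FC 86.
Read back as little-endian, the first byte is least significant, giving 0x86FCE44D9F3D8FBA.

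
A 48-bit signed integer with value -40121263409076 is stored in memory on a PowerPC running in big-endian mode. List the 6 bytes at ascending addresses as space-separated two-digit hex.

Two's complement of -40121263409076 in 48 bits: 40121263409076 = 0x247D75A747B4; invert → 0xDB828A58B84B; add 1 → 0xDB828A58B84C.
Split into bytes (most-significant first): DB 82 8A 58 B8 4C.
In big-endian order the high byte comes first in memory.
So the memory order matches the most-significant-first order: DB 82 8A 58 B8 4C.

DB 82 8A 58 B8 4C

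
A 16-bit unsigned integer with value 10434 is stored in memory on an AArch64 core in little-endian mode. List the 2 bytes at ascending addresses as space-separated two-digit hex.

C2 28

10434 in hexadecimal, padded to 16 bits, is 0x28C2.
Split into bytes (most-significant first): 28 C2.
In little-endian order the low byte comes first in memory.
So at ascending addresses the bytes are C2 28.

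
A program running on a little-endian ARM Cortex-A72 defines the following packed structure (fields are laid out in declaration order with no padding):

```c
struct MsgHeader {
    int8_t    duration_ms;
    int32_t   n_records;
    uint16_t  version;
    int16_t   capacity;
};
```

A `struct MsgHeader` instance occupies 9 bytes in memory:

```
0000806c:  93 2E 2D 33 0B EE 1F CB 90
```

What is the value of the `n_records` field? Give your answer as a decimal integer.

187903278

`n_records` follows `duration_ms` (1 byte), so it starts at byte offset 1 and occupies 4 bytes.
Bytes at offsets 1..4: 2E 2D 33 0B.
In little-endian order the low byte comes first in memory.
Reassemble most-significant byte first: 0B 33 2D 2E → 0x0B332D2E.
0x0B332D2E = 187903278.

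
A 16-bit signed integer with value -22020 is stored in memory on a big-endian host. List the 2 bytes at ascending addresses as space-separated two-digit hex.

A9 FC

Two's complement of -22020 in 16 bits: 22020 = 0x5604; invert → 0xA9FB; add 1 → 0xA9FC.
Split into bytes (most-significant first): A9 FC.
In big-endian order the high byte comes first in memory.
So the memory order matches the most-significant-first order: A9 FC.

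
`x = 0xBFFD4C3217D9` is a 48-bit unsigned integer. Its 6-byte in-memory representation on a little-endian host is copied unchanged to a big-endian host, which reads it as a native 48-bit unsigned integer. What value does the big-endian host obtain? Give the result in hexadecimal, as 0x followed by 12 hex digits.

Stored little-endian, the bytes at ascending addresses are D9 17 32 4C FD BF.
Read back as big-endian, the last byte is least significant, giving 0xD917324CFDBF.

0xD917324CFDBF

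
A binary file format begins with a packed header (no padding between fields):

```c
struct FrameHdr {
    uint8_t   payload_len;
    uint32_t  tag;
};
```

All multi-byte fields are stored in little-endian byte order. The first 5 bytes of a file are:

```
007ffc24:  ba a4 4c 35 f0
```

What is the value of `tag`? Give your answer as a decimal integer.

`tag` follows `payload_len` (1 byte), so it starts at byte offset 1 and occupies 4 bytes.
Bytes at offsets 1..4: A4 4C 35 F0.
Little-endian stores the least-significant byte at the lowest address.
Reassemble most-significant byte first: F0 35 4C A4 → 0xF0354CA4.
0xF0354CA4 = 4030024868.

4030024868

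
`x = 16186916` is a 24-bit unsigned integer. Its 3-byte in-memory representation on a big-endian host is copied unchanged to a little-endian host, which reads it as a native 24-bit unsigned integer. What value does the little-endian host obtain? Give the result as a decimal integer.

16186916 in 24-bit hexadecimal is 0xF6FE24.
Stored big-endian, the bytes at ascending addresses are F6 FE 24.
Read back as little-endian, the first byte is least significant, giving 0x24FEF6.
0x24FEF6 = 2424566.

2424566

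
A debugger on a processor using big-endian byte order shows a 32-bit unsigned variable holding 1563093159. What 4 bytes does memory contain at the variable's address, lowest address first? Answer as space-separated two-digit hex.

1563093159 in hexadecimal, padded to 32 bits, is 0x5D2AE8A7.
Split into bytes (most-significant first): 5D 2A E8 A7.
Big-endian stores the most-significant byte at the lowest address.
So the memory order matches the most-significant-first order: 5D 2A E8 A7.

5D 2A E8 A7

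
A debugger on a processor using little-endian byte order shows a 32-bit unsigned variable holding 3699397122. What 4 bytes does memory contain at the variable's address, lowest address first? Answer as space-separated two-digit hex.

3699397122 in hexadecimal, padded to 32 bits, is 0xDC805202.
Split into bytes (most-significant first): DC 80 52 02.
Little-endian: lowest address holds the least-significant byte.
So at ascending addresses the bytes are 02 52 80 DC.

02 52 80 DC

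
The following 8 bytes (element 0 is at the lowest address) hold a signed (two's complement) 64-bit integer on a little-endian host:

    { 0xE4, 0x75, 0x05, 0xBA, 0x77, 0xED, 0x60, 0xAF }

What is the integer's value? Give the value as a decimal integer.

Little-endian stores the least-significant byte at the lowest address.
Reassemble most-significant byte first: AF 60 ED 77 BA 05 75 E4 → 0xAF60ED77BA0575E4.
Top bit is set, so as a signed 64-bit value this is 0xAF60ED77BA0575E4 − 2^64 = -5809382420830128668.

-5809382420830128668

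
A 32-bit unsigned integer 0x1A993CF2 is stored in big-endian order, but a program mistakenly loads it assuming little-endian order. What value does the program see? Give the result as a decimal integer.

4064057626

Stored big-endian, the bytes at ascending addresses are 1A 99 3C F2.
Read back as little-endian, the first byte is least significant, giving 0xF23C991A.
0xF23C991A = 4064057626.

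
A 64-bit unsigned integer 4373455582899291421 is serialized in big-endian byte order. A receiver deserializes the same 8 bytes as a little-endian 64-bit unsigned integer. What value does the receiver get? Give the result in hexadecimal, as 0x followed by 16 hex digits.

0x1D45A95BAEA2B13C

4373455582899291421 in 64-bit hexadecimal is 0x3CB1A2AE5BA9451D.
Stored big-endian, the bytes at ascending addresses are 3C B1 A2 AE 5B A9 45 1D.
Read back as little-endian, the first byte is least significant, giving 0x1D45A95BAEA2B13C.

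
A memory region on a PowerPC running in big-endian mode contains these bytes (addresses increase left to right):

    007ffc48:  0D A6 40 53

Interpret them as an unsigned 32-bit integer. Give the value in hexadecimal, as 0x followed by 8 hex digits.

In big-endian order the high byte comes first in memory.
The bytes are already most-significant first: 0x0DA64053.

0x0DA64053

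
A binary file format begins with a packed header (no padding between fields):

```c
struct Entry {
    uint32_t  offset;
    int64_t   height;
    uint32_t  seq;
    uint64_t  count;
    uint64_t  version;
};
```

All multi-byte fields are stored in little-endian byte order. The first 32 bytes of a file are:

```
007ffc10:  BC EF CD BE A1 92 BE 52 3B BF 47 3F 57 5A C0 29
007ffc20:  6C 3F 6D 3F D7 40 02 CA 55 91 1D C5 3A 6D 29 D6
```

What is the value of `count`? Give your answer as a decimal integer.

`count` follows `offset` (4 B), `height` (8 B), `seq` (4 B), so it starts at offset 4 + 8 + 4 = 16 and occupies 8 bytes.
Bytes at offsets 16..23: 6C 3F 6D 3F D7 40 02 CA.
In little-endian order the low byte comes first in memory.
Reassemble most-significant byte first: CA 02 40 D7 3F 6D 3F 6C → 0xCA0240D73F6D3F6C.
0xCA0240D73F6D3F6C = 14556268238841134956.

14556268238841134956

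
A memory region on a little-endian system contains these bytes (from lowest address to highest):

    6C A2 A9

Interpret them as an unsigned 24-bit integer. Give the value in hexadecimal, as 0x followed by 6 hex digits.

In little-endian order the low byte comes first in memory.
Reassemble most-significant byte first: A9 A2 6C → 0xA9A26C.

0xA9A26C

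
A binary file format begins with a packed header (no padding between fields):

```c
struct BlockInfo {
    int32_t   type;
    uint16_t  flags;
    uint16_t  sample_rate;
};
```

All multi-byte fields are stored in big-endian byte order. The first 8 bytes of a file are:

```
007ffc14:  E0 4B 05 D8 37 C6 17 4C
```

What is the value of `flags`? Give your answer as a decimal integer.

`flags` follows `type` (4 bytes), so it starts at byte offset 4 and occupies 2 bytes.
Bytes at offsets 4..5: 37 C6.
Big-endian: lowest address holds the most-significant byte.
The bytes are already most-significant first: 0x37C6.
0x37C6 = 14278.

14278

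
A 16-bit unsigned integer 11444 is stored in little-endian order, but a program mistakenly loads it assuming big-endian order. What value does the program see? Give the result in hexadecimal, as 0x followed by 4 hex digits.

0xB42C

11444 in 16-bit hexadecimal is 0x2CB4.
Stored little-endian, the bytes at ascending addresses are B4 2C.
Read back as big-endian, the last byte is least significant, giving 0xB42C.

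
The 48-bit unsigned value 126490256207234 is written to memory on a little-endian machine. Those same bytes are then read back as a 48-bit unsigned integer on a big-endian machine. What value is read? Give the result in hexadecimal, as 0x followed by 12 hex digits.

126490256207234 in 48-bit hexadecimal is 0x730ACEC9ED82.
Stored little-endian, the bytes at ascending addresses are 82 ED C9 CE 0A 73.
Read back as big-endian, the last byte is least significant, giving 0x82EDC9CE0A73.

0x82EDC9CE0A73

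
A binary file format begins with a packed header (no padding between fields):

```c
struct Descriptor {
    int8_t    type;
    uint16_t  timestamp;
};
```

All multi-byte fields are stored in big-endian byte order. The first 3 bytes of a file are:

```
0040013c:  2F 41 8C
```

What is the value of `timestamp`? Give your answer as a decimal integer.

`timestamp` follows `type` (1 byte), so it starts at byte offset 1 and occupies 2 bytes.
Bytes at offsets 1..2: 41 8C.
In big-endian order the high byte comes first in memory.
The bytes are already most-significant first: 0x418C.
0x418C = 16780.

16780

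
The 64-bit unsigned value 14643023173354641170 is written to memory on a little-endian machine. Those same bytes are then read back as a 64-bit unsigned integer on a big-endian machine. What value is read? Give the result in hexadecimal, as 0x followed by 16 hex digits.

14643023173354641170 in 64-bit hexadecimal is 0xCB3677FE7D9DD712.
Stored little-endian, the bytes at ascending addresses are 12 D7 9D 7D FE 77 36 CB.
Read back as big-endian, the last byte is least significant, giving 0x12D79D7DFE7736CB.

0x12D79D7DFE7736CB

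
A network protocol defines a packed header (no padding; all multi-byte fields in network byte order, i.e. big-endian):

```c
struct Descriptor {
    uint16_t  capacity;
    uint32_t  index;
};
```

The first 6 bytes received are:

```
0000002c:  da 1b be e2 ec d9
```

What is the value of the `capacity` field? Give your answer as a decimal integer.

55835

`capacity` is the first field, at byte offset 0, occupying 2 bytes.
Bytes at offsets 0..1: DA 1B.
In big-endian order the high byte comes first in memory.
The bytes are already most-significant first: 0xDA1B.
0xDA1B = 55835.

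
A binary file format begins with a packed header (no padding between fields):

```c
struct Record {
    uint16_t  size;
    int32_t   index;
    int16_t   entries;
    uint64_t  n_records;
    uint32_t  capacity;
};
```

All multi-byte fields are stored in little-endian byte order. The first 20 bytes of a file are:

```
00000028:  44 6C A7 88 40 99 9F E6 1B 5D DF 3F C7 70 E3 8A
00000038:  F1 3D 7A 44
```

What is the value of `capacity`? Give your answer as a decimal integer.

`capacity` follows `size` (2 B), `index` (4 B), `entries` (2 B), `n_records` (8 B), so it starts at offset 2 + 4 + 2 + 8 = 16 and occupies 4 bytes.
Bytes at offsets 16..19: F1 3D 7A 44.
In little-endian order the low byte comes first in memory.
Reassemble most-significant byte first: 44 7A 3D F1 → 0x447A3DF1.
0x447A3DF1 = 1148861937.

1148861937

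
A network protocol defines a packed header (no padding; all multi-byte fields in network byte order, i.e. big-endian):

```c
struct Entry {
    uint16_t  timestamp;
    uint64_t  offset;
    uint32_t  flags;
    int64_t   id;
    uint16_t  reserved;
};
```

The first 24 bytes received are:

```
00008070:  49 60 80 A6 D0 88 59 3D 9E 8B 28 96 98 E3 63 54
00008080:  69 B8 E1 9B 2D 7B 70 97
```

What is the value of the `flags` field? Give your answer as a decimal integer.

`flags` follows `timestamp` (2 B), `offset` (8 B), so it starts at offset 2 + 8 = 10 and occupies 4 bytes.
Bytes at offsets 10..13: 28 96 98 E3.
Big-endian stores the most-significant byte at the lowest address.
The bytes are already most-significant first: 0x289698E3.
0x289698E3 = 680958179.

680958179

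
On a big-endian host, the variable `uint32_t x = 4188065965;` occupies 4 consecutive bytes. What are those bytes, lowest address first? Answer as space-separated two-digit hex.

4188065965 in hexadecimal, padded to 32 bits, is 0xF9A0D0AD.
Split into bytes (most-significant first): F9 A0 D0 AD.
In big-endian order the high byte comes first in memory.
So the memory order matches the most-significant-first order: F9 A0 D0 AD.

F9 A0 D0 AD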